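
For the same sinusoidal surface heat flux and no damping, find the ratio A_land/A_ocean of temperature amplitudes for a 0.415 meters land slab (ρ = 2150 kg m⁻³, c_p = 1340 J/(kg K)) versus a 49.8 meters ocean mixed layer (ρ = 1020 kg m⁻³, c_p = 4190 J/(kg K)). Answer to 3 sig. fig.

C_ocean = 1020 × 4190 × 49.8 = 2.13×10^8 J/(m²·K).
C_land = 2150 × 1340 × 0.415 = 1.20×10^6 J/(m²·K).
Undamped amplitude ∝ 1/C, so A_land/A_ocean = C_ocean/C_land = 178.

178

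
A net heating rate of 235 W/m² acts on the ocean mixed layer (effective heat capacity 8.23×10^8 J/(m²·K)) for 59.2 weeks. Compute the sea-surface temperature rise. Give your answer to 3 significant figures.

10.2 K

Areal heat capacity C = 8.23×10^8 J/(m²·K) (given).
Net heat input Q = F Δt = 235 × (59.2 weeks × 6.048×10^5 s/week) = 8.41×10^9 J/m².
ΔT = Q / C = 8.41×10^9 / 8.23×10^8 = 10.2 K.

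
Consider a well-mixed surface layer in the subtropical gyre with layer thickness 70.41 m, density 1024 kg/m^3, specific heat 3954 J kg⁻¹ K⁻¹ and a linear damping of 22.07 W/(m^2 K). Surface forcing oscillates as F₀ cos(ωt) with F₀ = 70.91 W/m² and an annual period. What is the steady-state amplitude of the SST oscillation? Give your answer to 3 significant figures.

Areal heat capacity C = ρ c_p D = 1024 × 3954 × 70.41 = 2.85×10^8 J/(m²·K).
Angular frequency ω = 2π / T = 2π / 3.15×10^7 s = 1.99×10^-7 s⁻¹.
√((Cω)² + λ²) = √((56.8)² + 22.07²) = 60.9 W/(m²·K).
Amplitude A = F₀ / √((Cω)²+λ²) = 70.91 / 60.9 = 1.16 K.

1.16 K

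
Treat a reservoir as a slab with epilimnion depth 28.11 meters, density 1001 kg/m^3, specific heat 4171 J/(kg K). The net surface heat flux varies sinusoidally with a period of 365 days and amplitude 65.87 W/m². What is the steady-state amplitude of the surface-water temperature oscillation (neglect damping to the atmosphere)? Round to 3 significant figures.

2.82 K

Areal heat capacity C = ρ c_p D = 1001 × 4171 × 28.11 = 1.17×10^8 J m⁻² K⁻¹.
Angular frequency ω = 2π / T = 2π / 3.15×10^7 s = 1.99×10^-7 s⁻¹.
Cω = 1.17×10^8 × 1.99×10^-7 = 23.4 W/(m²·K).
Amplitude A = F₀ / (Cω) = 65.87 / 23.4 = 2.82 K.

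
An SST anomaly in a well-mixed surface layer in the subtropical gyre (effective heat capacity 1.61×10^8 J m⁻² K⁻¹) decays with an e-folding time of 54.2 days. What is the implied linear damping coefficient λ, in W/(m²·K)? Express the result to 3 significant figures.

Areal heat capacity C = 1.61×10^8 J m⁻² K⁻¹ (given).
τ = 54.2 days = 4.68×10^6 s.
λ = C / τ = 1.61×10^8 / 4.68×10^6 = 34.4 W/(m²·K).

34.4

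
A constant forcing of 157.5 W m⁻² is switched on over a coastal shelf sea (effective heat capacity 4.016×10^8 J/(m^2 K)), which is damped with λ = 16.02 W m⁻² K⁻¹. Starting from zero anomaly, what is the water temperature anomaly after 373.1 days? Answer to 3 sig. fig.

7.11 K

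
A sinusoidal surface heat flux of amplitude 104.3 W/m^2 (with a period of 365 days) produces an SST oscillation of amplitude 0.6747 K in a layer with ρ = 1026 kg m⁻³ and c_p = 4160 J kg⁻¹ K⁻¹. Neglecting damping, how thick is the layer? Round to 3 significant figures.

ω = 2π / 3.15×10^7 s = 1.99×10^-7 s⁻¹.
Required C = F₀ / (A ω) = 104.3 / (0.6747 × 1.99×10^-7) = 7.76×10^8 J/(m²·K).
D = C / (ρ c_p) = 7.76×10^8 / (1026 × 4160) = 182 m.

182 m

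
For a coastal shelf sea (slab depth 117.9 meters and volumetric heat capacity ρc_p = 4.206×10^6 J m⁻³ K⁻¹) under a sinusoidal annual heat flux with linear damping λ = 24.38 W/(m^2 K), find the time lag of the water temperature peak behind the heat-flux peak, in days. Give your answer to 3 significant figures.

77.2 days

Areal heat capacity C = ρc_p × D = 4.206×10^6 × 117.9 = 4.96×10^8 J m⁻² K⁻¹.
ω = 2π / 3.15×10^7 s = 1.99×10^-7 s⁻¹.
Phase lag φ = arctan(Cω/λ) = arctan(98.8/24.38) = 1.33 rad.
Time lag = φ / ω = 1.33 / 1.99×10^-7 = 6.67×10^6 s = 77.2 days.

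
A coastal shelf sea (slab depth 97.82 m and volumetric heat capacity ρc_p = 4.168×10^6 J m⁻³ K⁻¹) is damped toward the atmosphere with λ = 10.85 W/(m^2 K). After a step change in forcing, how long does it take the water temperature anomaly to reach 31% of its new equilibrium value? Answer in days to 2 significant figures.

160 days

Areal heat capacity C = ρc_p × D = 4.168×10^6 × 97.82 = 4.08×10^8 J m⁻² K⁻¹.
τ = C / λ = 4.08×10^8 / 10.85 = 3.76×10^7 s.
Fraction reached: 1 − e^(−t/τ) = 0.31 ⇒ t = −τ ln(1 − 0.31) = τ × 0.371.
t = 1.39×10^7 s = 161 days.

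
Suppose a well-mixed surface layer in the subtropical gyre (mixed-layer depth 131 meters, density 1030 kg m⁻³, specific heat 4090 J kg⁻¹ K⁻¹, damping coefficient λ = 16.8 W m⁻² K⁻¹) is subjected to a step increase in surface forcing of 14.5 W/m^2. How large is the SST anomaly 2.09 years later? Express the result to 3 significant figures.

Areal heat capacity C = ρ c_p D = 1030 × 4090 × 131 = 5.52×10^8 J/(m^2 K).
τ = C / λ = 5.52×10^8 / 16.8 = 3.28×10^7 s.
Equilibrium anomaly ΔT_eq = F / λ = 14.5 / 16.8 = 0.863 K.
t = 2.09 years = 6.60×10^7 s, so t/τ = 2.01.
ΔT(t) = ΔT_eq (1 − e^(−t/τ)) = 0.863 × (1 − e^−2.01) = 0.747 K.

0.747 K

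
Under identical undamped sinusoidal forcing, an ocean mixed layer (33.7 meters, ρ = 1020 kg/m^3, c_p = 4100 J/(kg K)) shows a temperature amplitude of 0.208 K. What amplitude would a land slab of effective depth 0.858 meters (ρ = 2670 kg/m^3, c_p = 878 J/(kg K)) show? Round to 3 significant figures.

C_ocean = 1.41×10^8 J/(m²·K); C_land = 2.01×10^6 J/(m²·K).
A ∝ 1/C ⇒ A_land = A_ocean × C_ocean/C_land = 0.208 × 70.1 = 14.6 K.

14.6 K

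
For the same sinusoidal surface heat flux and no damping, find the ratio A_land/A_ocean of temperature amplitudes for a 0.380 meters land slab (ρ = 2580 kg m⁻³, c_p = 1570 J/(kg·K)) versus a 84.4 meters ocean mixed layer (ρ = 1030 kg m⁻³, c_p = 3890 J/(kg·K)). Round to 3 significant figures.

220

C_ocean = 1030 × 3890 × 84.4 = 3.38×10^8 J/(m²·K).
C_land = 2580 × 1570 × 0.380 = 1.54×10^6 J/(m²·K).
Undamped amplitude ∝ 1/C, so A_land/A_ocean = C_ocean/C_land = 220.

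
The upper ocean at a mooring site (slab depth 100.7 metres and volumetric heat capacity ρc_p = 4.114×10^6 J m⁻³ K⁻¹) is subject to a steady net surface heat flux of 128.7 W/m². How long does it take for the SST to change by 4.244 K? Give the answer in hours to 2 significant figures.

3800 hours

Areal heat capacity C = ρc_p × D = 4.114×10^6 × 100.7 = 4.14×10^8 J m⁻² K⁻¹.
Time required: Δt = C ΔT / F = 4.14×10^8 × 4.244 / 128.7 = 1.37×10^7 s.
In hours: 1.37×10^7 s / (3600 s/hour) = 3790 hours.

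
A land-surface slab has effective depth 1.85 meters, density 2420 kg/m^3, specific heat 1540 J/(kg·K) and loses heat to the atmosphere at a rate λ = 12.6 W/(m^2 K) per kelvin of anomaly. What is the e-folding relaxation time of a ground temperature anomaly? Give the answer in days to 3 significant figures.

6.33 days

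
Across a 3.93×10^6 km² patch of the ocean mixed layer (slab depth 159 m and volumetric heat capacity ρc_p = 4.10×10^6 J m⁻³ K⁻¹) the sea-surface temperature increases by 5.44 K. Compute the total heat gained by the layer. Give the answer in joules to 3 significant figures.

Areal heat capacity C = ρc_p × D = 4.10×10^6 × 159 = 6.52×10^8 J m⁻² K⁻¹.
Heat per unit area: q = C ΔT = 6.52×10^8 × 5.44 = 3.55×10^9 J/m².
Total heat: Q = q × A = 3.55×10^9 × (3.93×10^6 × 10⁶ m²) = 1.39×10^22 J.

1.39×10^22 J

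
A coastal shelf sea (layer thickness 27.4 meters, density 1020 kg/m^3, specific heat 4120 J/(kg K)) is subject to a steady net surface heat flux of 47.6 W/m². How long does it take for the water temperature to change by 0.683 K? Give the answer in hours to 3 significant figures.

Areal heat capacity C = ρ c_p D = 1020 × 4120 × 27.4 = 1.15×10^8 J/(m^2 K).
Time required: Δt = C ΔT / F = 1.15×10^8 × 0.683 / 47.6 = 1.65×10^6 s.
In hours: 1.65×10^6 s / (3600 s/hour) = 459 hours.

459 hours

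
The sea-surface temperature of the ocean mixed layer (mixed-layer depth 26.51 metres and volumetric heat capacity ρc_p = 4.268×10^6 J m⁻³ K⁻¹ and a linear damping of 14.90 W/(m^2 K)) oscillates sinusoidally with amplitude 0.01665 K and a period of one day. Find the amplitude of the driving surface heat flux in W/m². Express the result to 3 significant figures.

Areal heat capacity C = ρc_p × D = 4.268×10^6 × 26.51 = 1.13×10^8 J/(m^2 K).
ω = 2π / 86400 s = 7.27×10^-5 s⁻¹.
√((Cω)² + λ²) = √((8230)² + 14.90²) = 8230 W/(m²·K).
F₀ = A × √((Cω)²+λ²) = 0.01665 × 8230 = 137 W/m².

137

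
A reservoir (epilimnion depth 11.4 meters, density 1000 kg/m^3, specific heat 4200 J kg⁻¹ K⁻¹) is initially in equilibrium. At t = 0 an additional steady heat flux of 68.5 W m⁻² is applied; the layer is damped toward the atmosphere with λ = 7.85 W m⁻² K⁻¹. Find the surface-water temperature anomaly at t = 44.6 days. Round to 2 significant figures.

Areal heat capacity C = ρ c_p D = 1000 × 4200 × 11.4 = 4.79×10^7 J/(m²·K).
τ = C / λ = 4.79×10^7 / 7.85 = 6.10×10^6 s.
Equilibrium anomaly ΔT_eq = F / λ = 68.5 / 7.85 = 8.73 K.
t = 44.6 days = 3.85×10^6 s, so t/τ = 0.632.
ΔT(t) = ΔT_eq (1 − e^(−t/τ)) = 8.73 × (1 − e^−0.632) = 4.09 K.

4.1 K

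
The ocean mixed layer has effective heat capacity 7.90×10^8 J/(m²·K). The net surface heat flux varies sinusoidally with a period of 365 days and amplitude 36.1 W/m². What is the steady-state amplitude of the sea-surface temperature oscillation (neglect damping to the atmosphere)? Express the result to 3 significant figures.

0.229 K

Areal heat capacity C = 7.90×10^8 J/(m²·K) (given).
Angular frequency ω = 2π / T = 2π / 3.15×10^7 s = 1.99×10^-7 s⁻¹.
Cω = 7.90×10^8 × 1.99×10^-7 = 157 W/(m²·K).
Amplitude A = F₀ / (Cω) = 36.1 / 157 = 0.229 K.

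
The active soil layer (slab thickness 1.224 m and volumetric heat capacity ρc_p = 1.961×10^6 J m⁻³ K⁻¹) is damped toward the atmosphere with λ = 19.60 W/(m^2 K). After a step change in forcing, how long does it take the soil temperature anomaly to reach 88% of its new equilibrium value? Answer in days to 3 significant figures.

3.01 days

Areal heat capacity C = ρc_p × D = 1.961×10^6 × 1.224 = 2.40×10^6 J/(m²·K).
τ = C / λ = 2.40×10^6 / 19.60 = 1.22×10^5 s.
Fraction reached: 1 − e^(−t/τ) = 0.88 ⇒ t = −τ ln(1 − 0.88) = τ × 2.12.
t = 2.60×10^5 s = 3.01 days.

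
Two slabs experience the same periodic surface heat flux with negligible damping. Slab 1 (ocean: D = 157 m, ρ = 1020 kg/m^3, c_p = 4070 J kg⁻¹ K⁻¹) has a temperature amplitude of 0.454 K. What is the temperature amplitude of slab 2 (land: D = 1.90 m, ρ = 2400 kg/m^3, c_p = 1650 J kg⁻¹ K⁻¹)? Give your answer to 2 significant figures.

39 K

C_ocean = 6.52×10^8 J/(m²·K); C_land = 7.52×10^6 J/(m²·K).
A ∝ 1/C ⇒ A_land = A_ocean × C_ocean/C_land = 0.454 × 86.6 = 39.3 K.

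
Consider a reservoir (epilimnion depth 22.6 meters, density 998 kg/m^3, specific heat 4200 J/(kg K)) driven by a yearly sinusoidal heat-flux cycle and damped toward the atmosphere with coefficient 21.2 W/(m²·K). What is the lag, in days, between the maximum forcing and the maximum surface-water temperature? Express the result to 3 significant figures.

Areal heat capacity C = ρ c_p D = 998 × 4200 × 22.6 = 9.47×10^7 J m⁻² K⁻¹.
ω = 2π / 3.15×10^7 s = 1.99×10^-7 s⁻¹.
Phase lag φ = arctan(Cω/λ) = arctan(18.9/21.2) = 0.727 rad.
Time lag = φ / ω = 0.727 / 1.99×10^-7 = 3.65×10^6 s = 42.3 days.

42.3 days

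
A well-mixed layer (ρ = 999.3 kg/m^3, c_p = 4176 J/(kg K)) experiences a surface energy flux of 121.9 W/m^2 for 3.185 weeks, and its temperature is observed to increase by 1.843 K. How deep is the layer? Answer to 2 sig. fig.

31 m

Heat input Q = F Δt = 121.9 × 1.93×10^6 s = 2.35×10^8 J/m².
Required areal heat capacity C = Q / ΔT = 1.27×10^8 J/(m²·K).
Depth D = C / (ρ c_p) = 1.27×10^8 / (999.3 × 4176) = 30.5 m.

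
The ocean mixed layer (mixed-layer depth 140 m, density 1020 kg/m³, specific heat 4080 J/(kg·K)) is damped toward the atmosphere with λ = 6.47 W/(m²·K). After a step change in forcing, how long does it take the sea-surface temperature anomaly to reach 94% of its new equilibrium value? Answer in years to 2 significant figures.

8.0 years

Areal heat capacity C = ρ c_p D = 1020 × 4080 × 140 = 5.83×10^8 J m⁻² K⁻¹.
τ = C / λ = 5.83×10^8 / 6.47 = 9.01×10^7 s.
Fraction reached: 1 − e^(−t/τ) = 0.94 ⇒ t = −τ ln(1 − 0.94) = τ × 2.81.
t = 2.53×10^8 s = 8.03 years.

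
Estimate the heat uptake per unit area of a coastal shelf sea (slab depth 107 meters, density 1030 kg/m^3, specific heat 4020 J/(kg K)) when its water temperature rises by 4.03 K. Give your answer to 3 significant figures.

1.79×10^9

Areal heat capacity C = ρ c_p D = 1030 × 4020 × 107 = 4.43×10^8 J/(m²·K).
ΔQ = C ΔT = 4.43×10^8 × 4.03 = 1.79×10^9 J/m².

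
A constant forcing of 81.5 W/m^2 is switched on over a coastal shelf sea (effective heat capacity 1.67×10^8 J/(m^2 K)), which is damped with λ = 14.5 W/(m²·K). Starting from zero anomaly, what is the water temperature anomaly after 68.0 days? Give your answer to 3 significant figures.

2.25 K

Areal heat capacity C = 1.67×10^8 J/(m^2 K) (given).
τ = C / λ = 1.67×10^8 / 14.5 = 1.15×10^7 s.
Equilibrium anomaly ΔT_eq = F / λ = 81.5 / 14.5 = 5.62 K.
t = 68.0 days = 5.88×10^6 s, so t/τ = 0.510.
ΔT(t) = ΔT_eq (1 − e^(−t/τ)) = 5.62 × (1 − e^−0.510) = 2.25 K.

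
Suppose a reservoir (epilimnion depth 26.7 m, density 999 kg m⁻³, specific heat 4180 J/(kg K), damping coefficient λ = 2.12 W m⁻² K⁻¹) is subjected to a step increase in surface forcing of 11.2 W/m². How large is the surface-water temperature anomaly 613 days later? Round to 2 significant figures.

3.4 K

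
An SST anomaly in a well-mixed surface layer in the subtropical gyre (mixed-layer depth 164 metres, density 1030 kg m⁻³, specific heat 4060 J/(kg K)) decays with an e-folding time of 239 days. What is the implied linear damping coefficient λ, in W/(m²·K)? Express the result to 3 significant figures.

33.2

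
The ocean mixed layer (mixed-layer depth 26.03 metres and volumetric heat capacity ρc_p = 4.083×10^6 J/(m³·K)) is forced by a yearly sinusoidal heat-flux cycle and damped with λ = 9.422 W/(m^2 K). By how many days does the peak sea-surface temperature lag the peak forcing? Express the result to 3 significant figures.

Areal heat capacity C = ρc_p × D = 4.083×10^6 × 26.03 = 1.06×10^8 J/(m²·K).
ω = 2π / 3.15×10^7 s = 1.99×10^-7 s⁻¹.
Phase lag φ = arctan(Cω/λ) = arctan(21.2/9.422) = 1.15 rad.
Time lag = φ / ω = 1.15 / 1.99×10^-7 = 5.78×10^6 s = 66.9 days.

66.9 days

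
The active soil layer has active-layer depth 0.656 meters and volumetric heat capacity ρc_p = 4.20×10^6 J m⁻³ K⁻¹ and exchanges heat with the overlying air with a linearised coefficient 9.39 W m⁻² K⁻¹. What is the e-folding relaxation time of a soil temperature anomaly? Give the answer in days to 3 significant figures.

3.40 days

Areal heat capacity C = ρc_p × D = 4.20×10^6 × 0.656 = 2.76×10^6 J m⁻² K⁻¹.
Relaxation time τ = C / λ = 2.76×10^6 / 9.39 = 2.93×10^5 s.
In days: 2.93×10^5 s / (86400 s/day) = 3.40 days.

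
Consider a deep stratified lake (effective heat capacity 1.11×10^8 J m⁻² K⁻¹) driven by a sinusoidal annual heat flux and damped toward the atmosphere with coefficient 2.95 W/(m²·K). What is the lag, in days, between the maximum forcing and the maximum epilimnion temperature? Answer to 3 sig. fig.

83.5 days

Areal heat capacity C = 1.11×10^8 J m⁻² K⁻¹ (given).
ω = 2π / 3.15×10^7 s = 1.99×10^-7 s⁻¹.
Phase lag φ = arctan(Cω/λ) = arctan(22.1/2.95) = 1.44 rad.
Time lag = φ / ω = 1.44 / 1.99×10^-7 = 7.22×10^6 s = 83.5 days.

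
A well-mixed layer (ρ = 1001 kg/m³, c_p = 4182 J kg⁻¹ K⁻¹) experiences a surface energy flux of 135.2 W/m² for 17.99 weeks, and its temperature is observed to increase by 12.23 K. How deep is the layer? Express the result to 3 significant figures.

Heat input Q = F Δt = 135.2 × 1.09×10^7 s = 1.47×10^9 J/m².
Required areal heat capacity C = Q / ΔT = 1.20×10^8 J/(m²·K).
Depth D = C / (ρ c_p) = 1.20×10^8 / (1001 × 4182) = 28.7 m.

28.7 m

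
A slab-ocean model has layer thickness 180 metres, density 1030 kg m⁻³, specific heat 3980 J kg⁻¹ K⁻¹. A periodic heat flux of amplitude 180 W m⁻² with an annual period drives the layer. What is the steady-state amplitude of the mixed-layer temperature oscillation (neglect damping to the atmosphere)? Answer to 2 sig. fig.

1.2 K

Areal heat capacity C = ρ c_p D = 1030 × 3980 × 180 = 7.38×10^8 J m⁻² K⁻¹.
Angular frequency ω = 2π / T = 2π / 3.15×10^7 s = 1.99×10^-7 s⁻¹.
Cω = 7.38×10^8 × 1.99×10^-7 = 147 W/(m²·K).
Amplitude A = F₀ / (Cω) = 180 / 147 = 1.22 K.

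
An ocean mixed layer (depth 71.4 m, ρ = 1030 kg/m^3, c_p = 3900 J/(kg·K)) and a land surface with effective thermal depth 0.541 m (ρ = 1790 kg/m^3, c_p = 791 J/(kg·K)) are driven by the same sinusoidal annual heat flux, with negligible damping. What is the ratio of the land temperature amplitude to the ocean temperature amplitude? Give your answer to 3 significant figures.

374

C_ocean = 1030 × 3900 × 71.4 = 2.87×10^8 J/(m²·K).
C_land = 1790 × 791 × 0.541 = 7.66×10^5 J/(m²·K).
Undamped amplitude ∝ 1/C, so A_land/A_ocean = C_ocean/C_land = 374.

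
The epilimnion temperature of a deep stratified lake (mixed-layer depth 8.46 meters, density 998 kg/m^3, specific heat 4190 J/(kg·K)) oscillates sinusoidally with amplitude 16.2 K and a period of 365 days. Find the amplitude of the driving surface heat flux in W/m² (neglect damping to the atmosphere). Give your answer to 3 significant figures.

114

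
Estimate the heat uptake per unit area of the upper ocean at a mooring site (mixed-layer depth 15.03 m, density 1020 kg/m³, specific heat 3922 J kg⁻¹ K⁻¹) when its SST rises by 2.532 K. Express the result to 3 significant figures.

1.52×10^8

Areal heat capacity C = ρ c_p D = 1020 × 3922 × 15.03 = 6.01×10^7 J/(m²·K).
ΔQ = C ΔT = 6.01×10^7 × 2.532 = 1.52×10^8 J/m².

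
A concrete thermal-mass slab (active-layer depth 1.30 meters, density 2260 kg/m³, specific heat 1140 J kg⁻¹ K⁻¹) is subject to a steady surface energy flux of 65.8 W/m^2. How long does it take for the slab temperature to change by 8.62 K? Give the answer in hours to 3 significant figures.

122 hours

Areal heat capacity C = ρ c_p D = 2260 × 1140 × 1.30 = 3.35×10^6 J m⁻² K⁻¹.
Time required: Δt = C ΔT / F = 3.35×10^6 × 8.62 / 65.8 = 4.39×10^5 s.
In hours: 4.39×10^5 s / (3600 s/hour) = 122 hours.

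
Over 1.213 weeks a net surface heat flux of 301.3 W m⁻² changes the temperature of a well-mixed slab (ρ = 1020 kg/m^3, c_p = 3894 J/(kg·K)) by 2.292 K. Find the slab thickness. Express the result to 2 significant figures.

24 m

Heat input Q = F Δt = 301.3 × 7.34×10^5 s = 2.21×10^8 J/m².
Required areal heat capacity C = Q / ΔT = 9.64×10^7 J/(m²·K).
Depth D = C / (ρ c_p) = 9.64×10^7 / (1020 × 3894) = 24.3 m.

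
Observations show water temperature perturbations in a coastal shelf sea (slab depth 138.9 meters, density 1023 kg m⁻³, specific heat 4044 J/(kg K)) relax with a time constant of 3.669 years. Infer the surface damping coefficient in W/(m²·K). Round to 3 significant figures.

Areal heat capacity C = ρ c_p D = 1023 × 4044 × 138.9 = 5.75×10^8 J/(m^2 K).
τ = 3.669 years = 1.16×10^8 s.
λ = C / τ = 5.75×10^8 / 1.16×10^8 = 4.96 W/(m²·K).

4.96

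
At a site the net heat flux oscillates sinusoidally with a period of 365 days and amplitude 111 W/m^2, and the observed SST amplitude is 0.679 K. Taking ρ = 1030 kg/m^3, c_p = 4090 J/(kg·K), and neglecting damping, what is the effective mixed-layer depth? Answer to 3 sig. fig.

ω = 2π / 3.15×10^7 s = 1.99×10^-7 s⁻¹.
Required C = F₀ / (A ω) = 111 / (0.679 × 1.99×10^-7) = 8.21×10^8 J/(m²·K).
D = C / (ρ c_p) = 8.21×10^8 / (1030 × 4090) = 195 m.

195 m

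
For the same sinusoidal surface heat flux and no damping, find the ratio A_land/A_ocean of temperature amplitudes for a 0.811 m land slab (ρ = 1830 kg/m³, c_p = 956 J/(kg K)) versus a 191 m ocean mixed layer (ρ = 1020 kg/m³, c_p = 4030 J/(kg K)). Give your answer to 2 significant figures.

C_ocean = 1020 × 4030 × 191 = 7.85×10^8 J/(m²·K).
C_land = 1830 × 956 × 0.811 = 1.42×10^6 J/(m²·K).
Undamped amplitude ∝ 1/C, so A_land/A_ocean = C_ocean/C_land = 553.

550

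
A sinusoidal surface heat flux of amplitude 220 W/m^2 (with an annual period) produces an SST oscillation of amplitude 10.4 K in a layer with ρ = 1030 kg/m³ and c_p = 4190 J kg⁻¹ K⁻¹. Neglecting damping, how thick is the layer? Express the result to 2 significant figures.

ω = 2π / 3.15×10^7 s = 1.99×10^-7 s⁻¹.
Required C = F₀ / (A ω) = 220 / (10.4 × 1.99×10^-7) = 1.06×10^8 J/(m²·K).
D = C / (ρ c_p) = 1.06×10^8 / (1030 × 4190) = 24.6 m.

25 m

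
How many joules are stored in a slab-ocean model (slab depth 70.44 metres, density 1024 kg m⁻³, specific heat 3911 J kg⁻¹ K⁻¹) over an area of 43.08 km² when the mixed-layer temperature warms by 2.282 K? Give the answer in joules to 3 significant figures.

Areal heat capacity C = ρ c_p D = 1024 × 3911 × 70.44 = 2.82×10^8 J m⁻² K⁻¹.
Heat per unit area: q = C ΔT = 2.82×10^8 × 2.282 = 6.44×10^8 J/m².
Total heat: Q = q × A = 6.44×10^8 × (43.08 × 10⁶ m²) = 2.77×10^16 J.

2.77×10^16 J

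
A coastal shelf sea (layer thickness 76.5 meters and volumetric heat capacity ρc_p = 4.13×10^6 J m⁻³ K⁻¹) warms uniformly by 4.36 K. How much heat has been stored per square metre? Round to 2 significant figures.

Areal heat capacity C = ρc_p × D = 4.13×10^6 × 76.5 = 3.16×10^8 J/(m^2 K).
ΔQ = C ΔT = 3.16×10^8 × 4.36 = 1.38×10^9 J/m².

1.4×10^9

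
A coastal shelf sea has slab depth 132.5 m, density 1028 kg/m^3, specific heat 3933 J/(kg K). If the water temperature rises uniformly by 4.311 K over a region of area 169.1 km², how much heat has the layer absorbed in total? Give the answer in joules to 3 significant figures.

3.91×10^17 J

Areal heat capacity C = ρ c_p D = 1028 × 3933 × 132.5 = 5.36×10^8 J/(m²·K).
Heat per unit area: q = C ΔT = 5.36×10^8 × 4.311 = 2.31×10^9 J/m².
Total heat: Q = q × A = 2.31×10^9 × (169.1 × 10⁶ m²) = 3.91×10^17 J.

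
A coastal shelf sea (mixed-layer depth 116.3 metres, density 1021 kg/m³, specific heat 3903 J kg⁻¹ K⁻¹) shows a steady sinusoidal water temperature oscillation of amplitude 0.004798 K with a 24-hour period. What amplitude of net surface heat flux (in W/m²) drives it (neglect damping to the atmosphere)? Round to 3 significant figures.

162

Areal heat capacity C = ρ c_p D = 1021 × 3903 × 116.3 = 4.63×10^8 J m⁻² K⁻¹.
ω = 2π / 86400 s = 7.27×10^-5 s⁻¹.
Cω = 4.63×10^8 × 7.27×10^-5 = 33700 W/(m²·K).
F₀ = A × Cω = 0.004798 × 33700 = 162 W/m².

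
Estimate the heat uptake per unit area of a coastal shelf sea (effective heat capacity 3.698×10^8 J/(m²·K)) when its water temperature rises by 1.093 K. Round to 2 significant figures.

4.0×10^8

Areal heat capacity C = 3.698×10^8 J/(m²·K) (given).
ΔQ = C ΔT = 3.70×10^8 × 1.093 = 4.04×10^8 J/m².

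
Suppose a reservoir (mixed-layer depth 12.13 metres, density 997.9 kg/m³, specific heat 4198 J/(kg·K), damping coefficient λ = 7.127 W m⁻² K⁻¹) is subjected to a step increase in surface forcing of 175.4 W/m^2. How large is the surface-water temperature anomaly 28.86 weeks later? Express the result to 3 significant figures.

Areal heat capacity C = ρ c_p D = 997.9 × 4198 × 12.13 = 5.08×10^7 J/(m^2 K).
τ = C / λ = 5.08×10^7 / 7.127 = 7.13×10^6 s.
Equilibrium anomaly ΔT_eq = F / λ = 175.4 / 7.127 = 24.6 K.
t = 28.86 weeks = 1.75×10^7 s, so t/τ = 2.45.
ΔT(t) = ΔT_eq (1 − e^(−t/τ)) = 24.6 × (1 − e^−2.45) = 22.5 K.

22.5 K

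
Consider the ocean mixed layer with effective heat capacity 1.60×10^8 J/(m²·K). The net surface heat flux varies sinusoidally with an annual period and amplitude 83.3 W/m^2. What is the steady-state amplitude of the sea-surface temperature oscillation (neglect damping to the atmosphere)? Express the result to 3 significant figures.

2.61 K

Areal heat capacity C = 1.60×10^8 J/(m²·K) (given).
Angular frequency ω = 2π / T = 2π / 3.15×10^7 s = 1.99×10^-7 s⁻¹.
Cω = 1.60×10^8 × 1.99×10^-7 = 31.9 W/(m²·K).
Amplitude A = F₀ / (Cω) = 83.3 / 31.9 = 2.61 K.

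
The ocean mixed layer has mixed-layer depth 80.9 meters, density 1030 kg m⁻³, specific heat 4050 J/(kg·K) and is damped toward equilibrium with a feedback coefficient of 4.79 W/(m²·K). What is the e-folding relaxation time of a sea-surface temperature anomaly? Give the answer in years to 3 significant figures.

Areal heat capacity C = ρ c_p D = 1030 × 4050 × 80.9 = 3.37×10^8 J/(m^2 K).
Relaxation time τ = C / λ = 3.37×10^8 / 4.79 = 7.05×10^7 s.
In years: 7.05×10^7 s / (3.156×10^7 s/year) = 2.23 years.

2.23 years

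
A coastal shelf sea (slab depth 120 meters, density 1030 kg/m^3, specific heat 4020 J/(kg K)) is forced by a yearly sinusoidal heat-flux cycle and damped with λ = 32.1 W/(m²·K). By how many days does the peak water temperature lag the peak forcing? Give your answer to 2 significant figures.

73 days

Areal heat capacity C = ρ c_p D = 1030 × 4020 × 120 = 4.97×10^8 J m⁻² K⁻¹.
ω = 2π / 3.15×10^7 s = 1.99×10^-7 s⁻¹.
Phase lag φ = arctan(Cω/λ) = arctan(99.0/32.1) = 1.26 rad.
Time lag = φ / ω = 1.26 / 1.99×10^-7 = 6.31×10^6 s = 73.0 days.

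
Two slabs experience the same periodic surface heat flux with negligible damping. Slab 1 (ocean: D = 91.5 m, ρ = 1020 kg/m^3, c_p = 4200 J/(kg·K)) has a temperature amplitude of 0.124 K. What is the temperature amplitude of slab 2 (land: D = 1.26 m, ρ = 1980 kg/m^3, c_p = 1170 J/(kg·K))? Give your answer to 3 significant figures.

16.7 K

C_ocean = 3.92×10^8 J/(m²·K); C_land = 2.92×10^6 J/(m²·K).
A ∝ 1/C ⇒ A_land = A_ocean × C_ocean/C_land = 0.124 × 134 = 16.7 K.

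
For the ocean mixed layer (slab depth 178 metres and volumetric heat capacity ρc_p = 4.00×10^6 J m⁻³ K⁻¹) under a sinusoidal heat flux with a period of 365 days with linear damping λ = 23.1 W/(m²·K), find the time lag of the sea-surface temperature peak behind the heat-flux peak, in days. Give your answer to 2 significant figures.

Areal heat capacity C = ρc_p × D = 4.00×10^6 × 178 = 7.12×10^8 J m⁻² K⁻¹.
ω = 2π / 3.15×10^7 s = 1.99×10^-7 s⁻¹.
Phase lag φ = arctan(Cω/λ) = arctan(142/23.1) = 1.41 rad.
Time lag = φ / ω = 1.41 / 1.99×10^-7 = 7.07×10^6 s = 81.9 days.

82 days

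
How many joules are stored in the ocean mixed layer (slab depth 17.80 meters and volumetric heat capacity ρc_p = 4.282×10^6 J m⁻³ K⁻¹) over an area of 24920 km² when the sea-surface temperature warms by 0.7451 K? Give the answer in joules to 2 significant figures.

1.4×10^18 J

Areal heat capacity C = ρc_p × D = 4.282×10^6 × 17.80 = 7.62×10^7 J/(m^2 K).
Heat per unit area: q = C ΔT = 7.62×10^7 × 0.7451 = 5.68×10^7 J/m².
Total heat: Q = q × A = 5.68×10^7 × (24920 × 10⁶ m²) = 1.42×10^18 J.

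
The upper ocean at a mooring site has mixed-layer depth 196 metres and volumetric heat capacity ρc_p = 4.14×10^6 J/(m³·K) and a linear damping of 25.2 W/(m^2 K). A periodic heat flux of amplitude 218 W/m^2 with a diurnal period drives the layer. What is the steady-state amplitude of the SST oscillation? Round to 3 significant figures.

Areal heat capacity C = ρc_p × D = 4.14×10^6 × 196 = 8.11×10^8 J m⁻² K⁻¹.
Angular frequency ω = 2π / T = 2π / 86400 s = 7.27×10^-5 s⁻¹.
√((Cω)² + λ²) = √((59000)² + 25.2²) = 59000 W/(m²·K).
Amplitude A = F₀ / √((Cω)²+λ²) = 218 / 59000 = 0.00369 K.

0.00369 K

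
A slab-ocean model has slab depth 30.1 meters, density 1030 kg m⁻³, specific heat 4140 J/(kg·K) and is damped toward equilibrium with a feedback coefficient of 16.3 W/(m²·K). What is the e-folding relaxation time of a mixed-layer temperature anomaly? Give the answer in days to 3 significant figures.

Areal heat capacity C = ρ c_p D = 1030 × 4140 × 30.1 = 1.28×10^8 J m⁻² K⁻¹.
Relaxation time τ = C / λ = 1.28×10^8 / 16.3 = 7.87×10^6 s.
In days: 7.87×10^6 s / (86400 s/day) = 91.1 days.

91.1 days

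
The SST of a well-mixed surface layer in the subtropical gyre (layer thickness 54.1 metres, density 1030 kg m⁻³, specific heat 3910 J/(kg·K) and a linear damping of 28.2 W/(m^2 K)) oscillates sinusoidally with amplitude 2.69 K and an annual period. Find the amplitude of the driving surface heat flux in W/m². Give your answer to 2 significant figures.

Areal heat capacity C = ρ c_p D = 1030 × 3910 × 54.1 = 2.18×10^8 J m⁻² K⁻¹.
ω = 2π / 3.15×10^7 s = 1.99×10^-7 s⁻¹.
√((Cω)² + λ²) = √((43.4)² + 28.2²) = 51.8 W/(m²·K).
F₀ = A × √((Cω)²+λ²) = 2.69 × 51.8 = 139 W/m².

140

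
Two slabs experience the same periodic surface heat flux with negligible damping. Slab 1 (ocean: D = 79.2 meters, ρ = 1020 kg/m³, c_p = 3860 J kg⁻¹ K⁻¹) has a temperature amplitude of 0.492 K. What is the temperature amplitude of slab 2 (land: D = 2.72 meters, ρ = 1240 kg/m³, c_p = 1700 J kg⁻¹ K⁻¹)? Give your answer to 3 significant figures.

26.8 K

C_ocean = 3.12×10^8 J/(m²·K); C_land = 5.73×10^6 J/(m²·K).
A ∝ 1/C ⇒ A_land = A_ocean × C_ocean/C_land = 0.492 × 54.4 = 26.8 K.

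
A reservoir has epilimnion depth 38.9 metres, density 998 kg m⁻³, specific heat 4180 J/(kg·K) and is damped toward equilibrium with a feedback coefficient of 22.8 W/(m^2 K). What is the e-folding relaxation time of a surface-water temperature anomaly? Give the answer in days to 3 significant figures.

Areal heat capacity C = ρ c_p D = 998 × 4180 × 38.9 = 1.62×10^8 J m⁻² K⁻¹.
Relaxation time τ = C / λ = 1.62×10^8 / 22.8 = 7.12×10^6 s.
In days: 7.12×10^6 s / (86400 s/day) = 82.4 days.

82.4 days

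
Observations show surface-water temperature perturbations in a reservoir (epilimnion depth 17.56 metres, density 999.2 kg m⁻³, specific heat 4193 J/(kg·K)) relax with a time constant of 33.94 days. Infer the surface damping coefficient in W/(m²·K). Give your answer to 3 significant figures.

25.1

Areal heat capacity C = ρ c_p D = 999.2 × 4193 × 17.56 = 7.36×10^7 J/(m²·K).
τ = 33.94 days = 2.93×10^6 s.
λ = C / τ = 7.36×10^7 / 2.93×10^6 = 25.1 W/(m²·K).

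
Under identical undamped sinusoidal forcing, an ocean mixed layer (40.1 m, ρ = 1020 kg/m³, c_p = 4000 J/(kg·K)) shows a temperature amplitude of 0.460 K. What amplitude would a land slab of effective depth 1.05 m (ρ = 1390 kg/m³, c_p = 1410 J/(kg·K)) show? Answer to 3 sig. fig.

36.6 K

C_ocean = 1.64×10^8 J/(m²·K); C_land = 2.06×10^6 J/(m²·K).
A ∝ 1/C ⇒ A_land = A_ocean × C_ocean/C_land = 0.460 × 79.5 = 36.6 K.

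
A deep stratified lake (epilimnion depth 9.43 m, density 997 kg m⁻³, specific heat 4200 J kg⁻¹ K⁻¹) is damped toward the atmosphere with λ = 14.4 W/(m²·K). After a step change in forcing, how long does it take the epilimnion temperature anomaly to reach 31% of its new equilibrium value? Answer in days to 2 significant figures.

12 days

Areal heat capacity C = ρ c_p D = 997 × 4200 × 9.43 = 3.95×10^7 J/(m^2 K).
τ = C / λ = 3.95×10^7 / 14.4 = 2.74×10^6 s.
Fraction reached: 1 − e^(−t/τ) = 0.31 ⇒ t = −τ ln(1 − 0.31) = τ × 0.371.
t = 1.02×10^6 s = 11.8 days.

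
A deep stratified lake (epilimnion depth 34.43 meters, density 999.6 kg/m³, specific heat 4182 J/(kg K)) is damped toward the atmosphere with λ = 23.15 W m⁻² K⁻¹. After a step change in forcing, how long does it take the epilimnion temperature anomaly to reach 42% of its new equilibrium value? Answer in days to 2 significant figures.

Areal heat capacity C = ρ c_p D = 999.6 × 4182 × 34.43 = 1.44×10^8 J/(m²·K).
τ = C / λ = 1.44×10^8 / 23.15 = 6.22×10^6 s.
Fraction reached: 1 − e^(−t/τ) = 0.42 ⇒ t = −τ ln(1 − 0.42) = τ × 0.545.
t = 3.39×10^6 s = 39.2 days.

39 days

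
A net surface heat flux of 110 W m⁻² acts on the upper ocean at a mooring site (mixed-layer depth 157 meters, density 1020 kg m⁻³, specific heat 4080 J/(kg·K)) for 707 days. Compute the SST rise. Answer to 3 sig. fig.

10.3 K

Areal heat capacity C = ρ c_p D = 1020 × 4080 × 157 = 6.53×10^8 J/(m^2 K).
Net heat input Q = F Δt = 110 × (707 days × 86400 s/day) = 6.72×10^9 J/m².
ΔT = Q / C = 6.72×10^9 / 6.53×10^8 = 10.3 K.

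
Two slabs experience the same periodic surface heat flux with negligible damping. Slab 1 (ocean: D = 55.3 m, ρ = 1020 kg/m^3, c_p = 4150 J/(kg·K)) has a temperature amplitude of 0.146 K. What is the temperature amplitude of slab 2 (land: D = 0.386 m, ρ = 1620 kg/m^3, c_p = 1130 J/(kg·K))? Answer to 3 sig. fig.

48.4 K

C_ocean = 2.34×10^8 J/(m²·K); C_land = 7.07×10^5 J/(m²·K).
A ∝ 1/C ⇒ A_land = A_ocean × C_ocean/C_land = 0.146 × 331 = 48.4 K.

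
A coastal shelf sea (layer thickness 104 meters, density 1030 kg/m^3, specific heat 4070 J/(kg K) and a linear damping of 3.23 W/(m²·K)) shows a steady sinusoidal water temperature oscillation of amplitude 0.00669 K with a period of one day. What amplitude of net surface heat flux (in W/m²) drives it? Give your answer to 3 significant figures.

212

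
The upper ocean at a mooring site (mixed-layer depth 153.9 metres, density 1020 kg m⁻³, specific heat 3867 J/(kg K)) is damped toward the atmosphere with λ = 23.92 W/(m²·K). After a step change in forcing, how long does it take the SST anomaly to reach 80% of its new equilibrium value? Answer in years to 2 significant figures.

1.3 years

Areal heat capacity C = ρ c_p D = 1020 × 3867 × 153.9 = 6.07×10^8 J m⁻² K⁻¹.
τ = C / λ = 6.07×10^8 / 23.92 = 2.54×10^7 s.
Fraction reached: 1 − e^(−t/τ) = 0.80 ⇒ t = −τ ln(1 − 0.80) = τ × 1.61.
t = 4.08×10^7 s = 1.29 years.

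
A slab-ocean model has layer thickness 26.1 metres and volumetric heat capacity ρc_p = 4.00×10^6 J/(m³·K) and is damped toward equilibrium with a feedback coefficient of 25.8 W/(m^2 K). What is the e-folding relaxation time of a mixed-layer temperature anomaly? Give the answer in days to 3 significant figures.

Areal heat capacity C = ρc_p × D = 4.00×10^6 × 26.1 = 1.04×10^8 J/(m²·K).
Relaxation time τ = C / λ = 1.04×10^8 / 25.8 = 4.05×10^6 s.
In days: 4.05×10^6 s / (86400 s/day) = 46.8 days.

46.8 days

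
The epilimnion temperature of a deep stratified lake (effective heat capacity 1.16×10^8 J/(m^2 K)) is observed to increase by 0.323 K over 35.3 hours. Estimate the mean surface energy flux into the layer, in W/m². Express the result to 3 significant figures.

295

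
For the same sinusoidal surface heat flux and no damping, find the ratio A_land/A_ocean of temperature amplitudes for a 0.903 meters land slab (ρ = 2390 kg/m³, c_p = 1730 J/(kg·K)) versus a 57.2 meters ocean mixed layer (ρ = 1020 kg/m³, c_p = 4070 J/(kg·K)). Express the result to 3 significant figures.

63.6

C_ocean = 1020 × 4070 × 57.2 = 2.37×10^8 J/(m²·K).
C_land = 2390 × 1730 × 0.903 = 3.73×10^6 J/(m²·K).
Undamped amplitude ∝ 1/C, so A_land/A_ocean = C_ocean/C_land = 63.6.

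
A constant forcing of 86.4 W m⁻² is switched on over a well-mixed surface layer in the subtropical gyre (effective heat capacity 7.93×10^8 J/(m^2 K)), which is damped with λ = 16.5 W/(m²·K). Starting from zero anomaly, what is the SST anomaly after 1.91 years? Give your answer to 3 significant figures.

3.74 K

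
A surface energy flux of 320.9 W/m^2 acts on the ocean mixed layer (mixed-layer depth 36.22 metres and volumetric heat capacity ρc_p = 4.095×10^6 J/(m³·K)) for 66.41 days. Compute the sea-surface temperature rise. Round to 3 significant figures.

12.4 K

Areal heat capacity C = ρc_p × D = 4.095×10^6 × 36.22 = 1.48×10^8 J/(m²·K).
Net heat input Q = F Δt = 320.9 × (66.41 days × 86400 s/day) = 1.84×10^9 J/m².
ΔT = Q / C = 1.84×10^9 / 1.48×10^8 = 12.4 K.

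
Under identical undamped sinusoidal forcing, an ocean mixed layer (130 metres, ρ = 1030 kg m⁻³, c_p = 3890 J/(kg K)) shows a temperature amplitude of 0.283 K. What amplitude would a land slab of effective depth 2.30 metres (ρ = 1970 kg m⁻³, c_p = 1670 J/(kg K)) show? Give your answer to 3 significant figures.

19.5 K

C_ocean = 5.21×10^8 J/(m²·K); C_land = 7.57×10^6 J/(m²·K).
A ∝ 1/C ⇒ A_land = A_ocean × C_ocean/C_land = 0.283 × 68.8 = 19.5 K.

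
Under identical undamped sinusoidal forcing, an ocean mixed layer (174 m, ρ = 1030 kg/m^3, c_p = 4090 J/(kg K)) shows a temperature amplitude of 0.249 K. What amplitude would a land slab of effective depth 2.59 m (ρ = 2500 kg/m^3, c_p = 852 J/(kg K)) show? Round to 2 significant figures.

C_ocean = 7.33×10^8 J/(m²·K); C_land = 5.52×10^6 J/(m²·K).
A ∝ 1/C ⇒ A_land = A_ocean × C_ocean/C_land = 0.249 × 133 = 33.1 K.

33 K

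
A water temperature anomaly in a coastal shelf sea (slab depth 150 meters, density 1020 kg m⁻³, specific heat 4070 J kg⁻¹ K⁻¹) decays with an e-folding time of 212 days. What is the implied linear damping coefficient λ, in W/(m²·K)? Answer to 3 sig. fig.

Areal heat capacity C = ρ c_p D = 1020 × 4070 × 150 = 6.23×10^8 J m⁻² K⁻¹.
τ = 212 days = 1.83×10^7 s.
λ = C / τ = 6.23×10^8 / 1.83×10^7 = 34.0 W/(m²·K).

34.0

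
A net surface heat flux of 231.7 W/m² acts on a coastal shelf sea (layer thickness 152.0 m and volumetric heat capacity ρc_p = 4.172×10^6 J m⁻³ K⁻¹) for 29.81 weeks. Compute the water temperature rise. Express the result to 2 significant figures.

Areal heat capacity C = ρc_p × D = 4.172×10^6 × 152.0 = 6.34×10^8 J/(m^2 K).
Net heat input Q = F Δt = 231.7 × (29.81 weeks × 6.048×10^5 s/week) = 4.18×10^9 J/m².
ΔT = Q / C = 4.18×10^9 / 6.34×10^8 = 6.59 K.

6.6 K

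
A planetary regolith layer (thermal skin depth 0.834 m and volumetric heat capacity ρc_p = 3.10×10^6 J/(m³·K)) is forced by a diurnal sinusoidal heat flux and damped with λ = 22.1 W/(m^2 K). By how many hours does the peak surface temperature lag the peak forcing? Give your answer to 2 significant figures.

Areal heat capacity C = ρc_p × D = 3.10×10^6 × 0.834 = 2.59×10^6 J m⁻² K⁻¹.
ω = 2π / 86400 s = 7.27×10^-5 s⁻¹.
Phase lag φ = arctan(Cω/λ) = arctan(188/22.1) = 1.45 rad.
Time lag = φ / ω = 1.45 / 7.27×10^-5 = 20000 s = 5.55 hours.

5.6 hours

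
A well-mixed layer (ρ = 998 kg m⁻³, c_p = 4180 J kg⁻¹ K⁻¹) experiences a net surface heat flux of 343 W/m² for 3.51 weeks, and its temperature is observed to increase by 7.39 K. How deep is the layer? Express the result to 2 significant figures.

24 m

Heat input Q = F Δt = 343 × 2.12×10^6 s = 7.28×10^8 J/m².
Required areal heat capacity C = Q / ΔT = 9.85×10^7 J/(m²·K).
Depth D = C / (ρ c_p) = 9.85×10^7 / (998 × 4180) = 23.6 m.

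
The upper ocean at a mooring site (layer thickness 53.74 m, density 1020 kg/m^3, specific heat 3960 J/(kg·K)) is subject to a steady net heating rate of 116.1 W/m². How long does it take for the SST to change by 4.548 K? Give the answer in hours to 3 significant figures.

Areal heat capacity C = ρ c_p D = 1020 × 3960 × 53.74 = 2.17×10^8 J m⁻² K⁻¹.
Time required: Δt = C ΔT / F = 2.17×10^8 × 4.548 / 116.1 = 8.50×10^6 s.
In hours: 8.50×10^6 s / (3600 s/hour) = 2360 hours.

2360 hours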